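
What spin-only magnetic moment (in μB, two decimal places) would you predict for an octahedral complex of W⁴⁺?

2.83 μB

W sits in group 6; removing 4 electrons leaves W⁴⁺ with 6 − 4 = 2 d electrons.
For octahedral d² the high- and low-spin configurations coincide.
Configuration: t2g^2 e_g^0 → 2 unpaired electrons.
μ(spin-only) = √[2(2+2)] = √8 ≈ 2.83 μB.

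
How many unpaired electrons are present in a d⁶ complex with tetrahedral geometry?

4

With tetrahedral geometry the complex is necessarily high-spin.
Configuration: e³ t₂³, giving 4 unpaired electrons.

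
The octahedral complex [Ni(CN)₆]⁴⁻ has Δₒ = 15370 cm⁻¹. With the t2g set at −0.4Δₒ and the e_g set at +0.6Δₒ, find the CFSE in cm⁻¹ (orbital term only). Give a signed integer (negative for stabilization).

-18444

Each CN⁻ contributes -1; 6 × (-1) = -6. With overall charge -4, Ni is in the +2 oxidation state.
Ni is in group 10, so Ni²⁺ is d⁸ (10 − 2 = 8).
The d⁸ electrons fill as t2g^6 e_g^2.
CFSE(orbital) = 6×(-0.4Δₒ) + 2×(0.6Δₒ) = -1.2Δₒ; with Δₒ = 15370 cm⁻¹ that is -18444 cm⁻¹.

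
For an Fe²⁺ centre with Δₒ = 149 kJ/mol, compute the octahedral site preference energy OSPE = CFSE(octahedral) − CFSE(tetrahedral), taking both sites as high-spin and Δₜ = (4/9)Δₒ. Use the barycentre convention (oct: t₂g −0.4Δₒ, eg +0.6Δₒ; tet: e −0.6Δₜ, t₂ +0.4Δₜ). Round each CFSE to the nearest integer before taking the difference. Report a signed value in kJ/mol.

-20

Fe sits in group 8; removing 2 electrons leaves Fe²⁺ with 8 − 2 = 6 d electrons.
Octahedral high-spin t₂g⁴ eg²: CFSE = -0.4 × 149 = -60 kJ/mol.
In a tetrahedral site the filling is e³ t₂³: CFSE(tet) = -0.6Δₜ = -0.6 × (4/9)(149) = -40 kJ/mol.
OSPE = -60 − (-40) = -20 kJ/mol.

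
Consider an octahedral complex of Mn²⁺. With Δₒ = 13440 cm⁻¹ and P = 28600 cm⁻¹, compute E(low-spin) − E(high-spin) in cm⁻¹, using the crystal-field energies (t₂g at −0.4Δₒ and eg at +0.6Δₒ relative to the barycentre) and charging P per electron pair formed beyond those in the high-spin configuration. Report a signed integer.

30320

Mn is in group 7, so Mn²⁺ is d⁵ (7 − 2 = 5).
In the high-spin limit (t₂g³ eg²) the orbital term is 0.0Δₒ = 0 cm⁻¹, with no excess pairing.
For low-spin the configuration is t₂g⁵ eg⁰: orbital energy -2.0 × 13440 = -26880 cm⁻¹, and 2 additional pairs relative to high-spin add 57200 cm⁻¹, giving 30320 cm⁻¹.
The difference is 30320 − (0) = 30320 cm⁻¹, so high-spin lies lower.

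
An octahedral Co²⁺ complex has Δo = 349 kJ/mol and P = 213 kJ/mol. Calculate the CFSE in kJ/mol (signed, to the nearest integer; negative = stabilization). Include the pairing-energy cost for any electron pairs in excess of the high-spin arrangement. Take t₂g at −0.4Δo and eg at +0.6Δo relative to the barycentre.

Co²⁺: group 9, so d-count = 9 − 2 = 7.
With Δo > P the complex is low-spin.
That gives t₂g⁶ eg¹.
Orbital CFSE = -1.8Δo = -1.8 × 349 = -628 kJ/mol.
Excess pairs vs high-spin: 3 − 2 = 1; pairing cost = +213 kJ/mol.
Net CFSE = -628 + 213 = -415 kJ/mol.

-415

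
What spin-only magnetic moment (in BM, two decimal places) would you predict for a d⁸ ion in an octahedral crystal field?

2.83 BM

Configuration: t₂g⁶ eg² → 2 unpaired electrons.
μ(spin-only) = √[2(2+2)] = √8 ≈ 2.83 BM.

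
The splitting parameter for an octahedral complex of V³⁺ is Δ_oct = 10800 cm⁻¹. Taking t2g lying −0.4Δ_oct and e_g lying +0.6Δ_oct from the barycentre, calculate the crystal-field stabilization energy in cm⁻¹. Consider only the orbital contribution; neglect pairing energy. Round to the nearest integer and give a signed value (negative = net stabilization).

V is in group 5, so V³⁺ is d² (5 − 3 = 2).
The d² electrons fill as t2g^2 e_g^0.
The orbital stabilization is -0.8Δ_oct = -0.8 × 10800 = -8640 cm⁻¹.

-8640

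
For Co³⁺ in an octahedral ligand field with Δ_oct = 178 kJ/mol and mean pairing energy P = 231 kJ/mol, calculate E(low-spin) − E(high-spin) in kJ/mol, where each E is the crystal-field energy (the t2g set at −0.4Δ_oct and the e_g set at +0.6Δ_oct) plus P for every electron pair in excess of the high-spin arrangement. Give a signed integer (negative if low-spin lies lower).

106

Co³⁺: group 9, so d-count = 9 − 3 = 6.
In the high-spin limit (t2g^4 e_g^2) the orbital term is -0.4Δ_oct = -71 kJ/mol, with no excess pairing.
Low-spin: t2g^6 e_g^0, orbital CFSE = -2.4Δ_oct = -427 kJ/mol; plus 2 excess pairs × P = +462 kJ/mol; total 35 kJ/mol.
The difference is 35 − (-71) = 106 kJ/mol, so high-spin lies lower.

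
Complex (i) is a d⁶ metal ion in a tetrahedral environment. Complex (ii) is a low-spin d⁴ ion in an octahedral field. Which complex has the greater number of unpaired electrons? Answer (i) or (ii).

(i)

(i): Tetrahedral splitting is small, so the complex is high-spin; e³ t₂³ → 4 unpaired.
(ii): t₂g⁴ eg⁰ → 2 unpaired.
So (i) has more unpaired electrons.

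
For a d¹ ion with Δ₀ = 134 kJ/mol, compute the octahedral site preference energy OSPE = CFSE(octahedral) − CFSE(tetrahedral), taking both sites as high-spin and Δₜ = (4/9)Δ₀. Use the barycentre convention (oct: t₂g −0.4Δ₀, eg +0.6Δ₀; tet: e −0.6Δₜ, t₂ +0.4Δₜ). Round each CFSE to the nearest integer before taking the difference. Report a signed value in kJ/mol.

In an octahedral site d¹ (HS) is t2g^1 e_g^0, giving CFSE(oct) = -0.4Δ₀ = -54 kJ/mol.
Tetrahedral e^1 t2^0 gives -0.6Δₜ = -0.6 × (4/9) × 134 = -36 kJ/mol.
OSPE = -54 − (-36) = -18 kJ/mol.

-18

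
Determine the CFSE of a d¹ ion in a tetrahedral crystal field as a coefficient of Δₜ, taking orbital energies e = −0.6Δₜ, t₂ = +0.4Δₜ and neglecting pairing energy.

-0.6 Δₜ

Tetrahedral splitting is small, so the complex is high-spin.
Configuration: e¹ t₂⁰.
CFSE = 1(-0.6Δₜ) + 0(0.4Δₜ) = -0.6Δₜ + 0.0Δₜ = -0.6Δₜ.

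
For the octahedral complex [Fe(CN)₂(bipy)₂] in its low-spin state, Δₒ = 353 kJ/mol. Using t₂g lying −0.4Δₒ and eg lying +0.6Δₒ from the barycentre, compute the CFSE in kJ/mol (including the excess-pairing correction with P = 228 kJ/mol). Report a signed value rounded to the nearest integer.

-391

Ligand charges: 2×(-1) from CN⁻ and 2×(+0) from bipy sum to -2; with overall charge +0, Fe is +2.
Fe sits in group 8; removing 2 electrons leaves Fe²⁺ with 8 − 2 = 6 d electrons.
Electron filling gives t₂g⁶ eg⁰.
CFSE(orbital) = 6×(-0.4Δₒ) + 0×(0.6Δₒ) = -2.4Δₒ; with Δₒ = 353 kJ/mol that is -847 kJ/mol.
High-spin d⁶ would be t₂g⁴ eg² with 1 pair; low-spin has 3, so 2 excess pairs cost +2P = +456 kJ/mol.
Combining: -847 + 456 = -391 kJ/mol.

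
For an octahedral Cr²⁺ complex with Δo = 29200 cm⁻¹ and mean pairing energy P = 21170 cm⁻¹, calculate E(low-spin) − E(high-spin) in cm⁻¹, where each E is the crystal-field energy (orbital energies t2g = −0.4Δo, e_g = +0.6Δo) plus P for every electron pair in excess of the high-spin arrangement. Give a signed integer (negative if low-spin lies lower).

Cr is in group 6, so Cr²⁺ is d⁴ (6 − 2 = 4).
In the high-spin limit (t2g^3 e_g^1) the orbital term is -0.6Δo = -17520 cm⁻¹, with no excess pairing.
For low-spin the configuration is t2g^4 e_g^0: orbital energy -1.6 × 29200 = -46720 cm⁻¹, and 1 additional pair relative to high-spin adds 21170 cm⁻¹, giving -25550 cm⁻¹.
Thus E(LS) − E(HS) = -8030 cm⁻¹.

-8030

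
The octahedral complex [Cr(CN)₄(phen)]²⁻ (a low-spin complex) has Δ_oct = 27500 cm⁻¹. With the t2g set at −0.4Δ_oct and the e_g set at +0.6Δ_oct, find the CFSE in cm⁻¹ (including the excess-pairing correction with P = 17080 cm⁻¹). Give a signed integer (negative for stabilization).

-26920

Ligand charges: 4×(-1) from CN⁻ and 1×(+0) from phen sum to -4; with overall charge -2, Cr is +2.
Cr²⁺: group 6, so d-count = 6 − 2 = 4.
Electron filling gives t2g^4 e_g^0.
CFSE(orbital) = 4×(-0.4Δ_oct) + 0×(0.6Δ_oct) = -1.6Δ_oct; with Δ_oct = 27500 cm⁻¹ that is -44000 cm⁻¹.
High-spin d⁴ would be t2g^3 e_g^1 with 0 pairs; low-spin has 1, so 1 excess pair costs +1P = +17080 cm⁻¹.
Overall CFSE = -44000 + 17080 = -26920 cm⁻¹.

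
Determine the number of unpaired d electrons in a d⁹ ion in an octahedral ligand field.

Configuration: t2g^6 e_g^3, giving 1 unpaired electron.

1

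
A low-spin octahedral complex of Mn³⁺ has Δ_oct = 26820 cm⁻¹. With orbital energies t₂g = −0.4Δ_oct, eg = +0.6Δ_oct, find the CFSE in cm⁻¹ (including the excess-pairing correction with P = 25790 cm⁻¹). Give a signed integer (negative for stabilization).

-17122

Mn is in group 7, so Mn³⁺ is d⁴ (7 − 3 = 4).
Configuration: t₂g⁴ eg⁰.
Orbital CFSE = 4(-0.4) + 0(0.6) = -1.6Δ_oct = -1.6 × 26820 = -42912 cm⁻¹.
High-spin d⁴ would be t₂g³ eg¹ with 0 pairs; low-spin has 1, so 1 excess pair costs +1P = +25790 cm⁻¹.
Overall CFSE = -42912 + 25790 = -17122 cm⁻¹.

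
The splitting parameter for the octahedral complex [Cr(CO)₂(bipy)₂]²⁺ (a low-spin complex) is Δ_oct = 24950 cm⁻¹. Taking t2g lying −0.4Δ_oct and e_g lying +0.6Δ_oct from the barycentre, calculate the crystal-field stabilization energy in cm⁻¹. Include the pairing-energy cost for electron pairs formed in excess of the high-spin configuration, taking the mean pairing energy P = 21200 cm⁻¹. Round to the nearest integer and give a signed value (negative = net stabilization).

-18720

Ligand charges: 2×(+0) from CO and 2×(+0) from bipy sum to +0; with overall charge +2, Cr is +2.
Cr sits in group 6; removing 2 electrons leaves Cr²⁺ with 6 − 2 = 4 d electrons.
Electron filling gives t2g^4 e_g^0.
Orbital CFSE = 4(-0.4) + 0(0.6) = -1.6Δ_oct = -1.6 × 24950 = -39920 cm⁻¹.
Relative to high-spin t2g^3 e_g^1 (0 paired), the low-spin configuration has 1 additional pair, contributing +1 × 21200 = +21200 cm⁻¹.
Net CFSE = -39920 + 21200 = -18720 cm⁻¹.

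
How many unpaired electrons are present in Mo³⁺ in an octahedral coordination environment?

3

Mo is in group 6, so Mo³⁺ is d³ (6 − 3 = 3).
Configuration: t₂g³ eg⁰, giving 3 unpaired electrons.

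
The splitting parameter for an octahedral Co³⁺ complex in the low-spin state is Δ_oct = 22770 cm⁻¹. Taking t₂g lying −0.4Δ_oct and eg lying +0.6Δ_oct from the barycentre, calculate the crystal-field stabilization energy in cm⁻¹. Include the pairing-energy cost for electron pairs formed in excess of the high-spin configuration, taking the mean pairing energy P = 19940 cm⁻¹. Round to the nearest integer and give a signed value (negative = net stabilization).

-14768

Co is in group 9, so Co³⁺ is d⁶ (9 − 3 = 6).
Electron filling gives t₂g⁶ eg⁰.
Orbital CFSE = 6(-0.4) + 0(0.6) = -2.4Δ_oct = -2.4 × 22770 = -54648 cm⁻¹.
Pairing penalty: 3 pairs vs 1 in the high-spin reference → 2 extra × P = 39880 cm⁻¹.
Net CFSE = -54648 + 39880 = -14768 cm⁻¹.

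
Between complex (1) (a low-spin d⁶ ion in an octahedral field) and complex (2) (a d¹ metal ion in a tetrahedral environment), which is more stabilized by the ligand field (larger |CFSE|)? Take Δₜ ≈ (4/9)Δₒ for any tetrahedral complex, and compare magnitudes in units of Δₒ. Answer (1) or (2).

(1)

(1): t2g^6 e_g^0, CFSE = -2.4Δₒ.
(2): Tetrahedral splitting is small, so the complex is high-spin; e¹ t₂⁰, CFSE = -0.6Δₜ ≈ -0.27Δₒ.
So (1) has the larger |CFSE|.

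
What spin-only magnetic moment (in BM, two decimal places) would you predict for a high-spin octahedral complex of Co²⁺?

Group 9 minus oxidation state +2 gives a d⁷ configuration for Co²⁺.
Configuration: t₂g⁵ eg² → 3 unpaired electrons.
μ(spin-only) = √[3(3+2)] = √15 ≈ 3.87 BM.

3.87 BM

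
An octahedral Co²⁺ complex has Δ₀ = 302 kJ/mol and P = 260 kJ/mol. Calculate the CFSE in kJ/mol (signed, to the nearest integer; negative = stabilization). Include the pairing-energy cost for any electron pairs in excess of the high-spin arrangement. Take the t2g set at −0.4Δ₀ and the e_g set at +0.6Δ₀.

Co²⁺: group 9, so d-count = 9 − 2 = 7.
With Δ₀ > P the complex is low-spin.
Filling d⁷ accordingly: t2g^6 e_g^1.
Orbital CFSE = -1.8Δ₀ = -1.8 × 302 = -544 kJ/mol.
Excess pairs vs high-spin: 3 − 2 = 1; pairing cost = +260 kJ/mol.
Net CFSE = -544 + 260 = -284 kJ/mol.

-284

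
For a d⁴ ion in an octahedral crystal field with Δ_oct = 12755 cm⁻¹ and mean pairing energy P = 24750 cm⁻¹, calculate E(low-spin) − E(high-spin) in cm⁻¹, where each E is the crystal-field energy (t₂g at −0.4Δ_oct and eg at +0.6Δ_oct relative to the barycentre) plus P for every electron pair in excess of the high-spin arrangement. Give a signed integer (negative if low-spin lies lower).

11995

High-spin d⁴ fills as t₂g³ eg¹ with CFSE 3(−0.4) + 1(+0.6) = -0.6Δ_oct = -7653 cm⁻¹.
For low-spin the configuration is t₂g⁴ eg⁰: orbital energy -1.6 × 12755 = -20408 cm⁻¹, and 1 additional pair relative to high-spin adds 24750 cm⁻¹, giving 4342 cm⁻¹.
Thus E(LS) − E(HS) = 11995 cm⁻¹.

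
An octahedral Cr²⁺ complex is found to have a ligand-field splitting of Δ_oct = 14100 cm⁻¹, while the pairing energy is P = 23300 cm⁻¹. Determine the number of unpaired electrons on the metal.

Group 6 minus oxidation state +2 gives a d⁴ configuration for Cr²⁺.
With Δ_oct < P the complex is high-spin.
That gives t₂g³ eg¹.
Unpaired electrons: 4.

4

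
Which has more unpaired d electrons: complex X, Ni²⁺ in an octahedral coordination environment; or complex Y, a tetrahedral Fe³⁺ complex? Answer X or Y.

X: Ni sits in group 10; removing 2 electrons leaves Ni²⁺ with 10 − 2 = 8 d electrons; For octahedral d⁸ the high- and low-spin configurations coincide; t2g^6 e_g^2 → 2 unpaired.
Y: Group 8 minus oxidation state +3 gives a d⁵ configuration for Fe³⁺; With tetrahedral geometry the complex is necessarily high-spin; e² t₂³ → 5 unpaired.
So Y has more unpaired electrons.

Y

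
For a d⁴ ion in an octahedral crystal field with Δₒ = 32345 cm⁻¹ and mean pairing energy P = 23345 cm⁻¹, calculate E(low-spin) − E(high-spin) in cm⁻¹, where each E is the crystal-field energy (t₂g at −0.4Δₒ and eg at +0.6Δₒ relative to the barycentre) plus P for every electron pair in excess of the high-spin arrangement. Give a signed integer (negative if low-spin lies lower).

-9000

High-spin: t₂g³ eg¹, CFSE = -0.6Δₒ = -19407 cm⁻¹.
For low-spin the configuration is t₂g⁴ eg⁰: orbital energy -1.6 × 32345 = -51752 cm⁻¹, and 1 additional pair relative to high-spin adds 23345 cm⁻¹, giving -28407 cm⁻¹.
Thus E(LS) − E(HS) = -9000 cm⁻¹.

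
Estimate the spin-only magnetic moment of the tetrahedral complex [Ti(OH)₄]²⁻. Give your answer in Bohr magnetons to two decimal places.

2.83 Bohr magnetons

Each OH⁻ contributes -1; 4 × (-1) = -4. With overall charge -2, Ti is in the +2 oxidation state.
Ti is in group 4, so Ti²⁺ is d² (4 − 2 = 2).
Tetrahedral fields are weak (Δₜ ≈ 4/9 Δₒ), so electrons fill high-spin.
Configuration: e² t₂⁰ → 2 unpaired electrons.
μ(spin-only) = √[2(2+2)] = √8 ≈ 2.83 Bohr magnetons.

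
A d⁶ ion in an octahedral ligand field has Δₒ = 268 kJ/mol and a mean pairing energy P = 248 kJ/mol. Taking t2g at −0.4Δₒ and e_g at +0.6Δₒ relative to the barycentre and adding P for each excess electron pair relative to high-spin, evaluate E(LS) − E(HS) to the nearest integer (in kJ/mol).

In the high-spin limit (t2g^4 e_g^2) the orbital term is -0.4Δₒ = -107 kJ/mol, with no excess pairing.
Low-spin: t2g^6 e_g^0, orbital CFSE = -2.4Δₒ = -643 kJ/mol; plus 2 excess pairs × P = +496 kJ/mol; total -147 kJ/mol.
Thus E(LS) − E(HS) = -40 kJ/mol.

-40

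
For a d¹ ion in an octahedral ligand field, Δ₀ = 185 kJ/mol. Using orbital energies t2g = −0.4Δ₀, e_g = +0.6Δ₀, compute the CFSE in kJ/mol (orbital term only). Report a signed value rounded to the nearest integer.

For octahedral d¹ the high- and low-spin configurations coincide.
The d¹ electrons fill as t2g^1 e_g^0.
CFSE(orbital) = 1×(-0.4Δ₀) + 0×(0.6Δ₀) = -0.4Δ₀; with Δ₀ = 185 kJ/mol that is -74 kJ/mol.

-74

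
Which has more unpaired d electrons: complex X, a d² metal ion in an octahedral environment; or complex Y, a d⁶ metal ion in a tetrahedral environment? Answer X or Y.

X: For octahedral d² the high- and low-spin configurations coincide; t2g^2 e_g^0 → 2 unpaired.
Y: Tetrahedral fields are weak (Δₜ ≈ 4/9 Δₒ), so electrons fill high-spin; e³ t₂³ → 4 unpaired.
So Y has more unpaired electrons.

Y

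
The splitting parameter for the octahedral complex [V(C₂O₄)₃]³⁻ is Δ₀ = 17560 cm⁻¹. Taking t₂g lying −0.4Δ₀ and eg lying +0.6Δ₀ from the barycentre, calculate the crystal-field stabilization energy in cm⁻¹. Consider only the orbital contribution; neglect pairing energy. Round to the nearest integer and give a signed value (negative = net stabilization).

-14048

Each C₂O₄²⁻ contributes -2; 3 × (-2) = -6. With overall charge -3, V is in the +3 oxidation state.
V is in group 5, so V³⁺ is d² (5 − 3 = 2).
Electron filling gives t₂g² eg⁰.
CFSE(orbital) = 2×(-0.4Δ₀) + 0×(0.6Δ₀) = -0.8Δ₀; with Δ₀ = 17560 cm⁻¹ that is -14048 cm⁻¹.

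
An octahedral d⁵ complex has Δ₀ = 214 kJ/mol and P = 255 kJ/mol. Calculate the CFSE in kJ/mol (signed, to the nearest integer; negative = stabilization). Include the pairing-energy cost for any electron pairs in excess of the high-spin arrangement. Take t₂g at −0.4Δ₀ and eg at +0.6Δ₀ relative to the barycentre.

0

Since Δ₀ = 214 kJ/mol < P = 255 kJ/mol, the complex adopts the high-spin configuration.
Filling d⁵ accordingly: t₂g³ eg².
Orbital CFSE = 0.0Δ₀ = 0.0 × 214 = 0 kJ/mol.
High-spin has no excess pairs, so no pairing correction applies.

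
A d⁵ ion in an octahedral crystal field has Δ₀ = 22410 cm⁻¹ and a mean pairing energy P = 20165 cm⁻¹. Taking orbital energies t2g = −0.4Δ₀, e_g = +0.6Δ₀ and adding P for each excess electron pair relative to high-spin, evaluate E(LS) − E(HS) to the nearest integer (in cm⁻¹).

High-spin: t2g^3 e_g^2, CFSE = 0.0Δ₀ = 0 cm⁻¹.
Low-spin: t2g^5 e_g^0, orbital CFSE = -2.0Δ₀ = -44820 cm⁻¹; plus 2 excess pairs × P = +40330 cm⁻¹; total -4490 cm⁻¹.
E(LS) − E(HS) = -4490 − (0) = -4490 cm⁻¹.

-4490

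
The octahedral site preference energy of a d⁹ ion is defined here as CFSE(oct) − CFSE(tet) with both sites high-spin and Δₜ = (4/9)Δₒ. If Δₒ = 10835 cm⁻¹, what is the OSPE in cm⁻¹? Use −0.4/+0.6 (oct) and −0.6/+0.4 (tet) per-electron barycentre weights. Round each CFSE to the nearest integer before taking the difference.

In an octahedral site d⁹ (HS) is t₂g⁶ eg³, giving CFSE(oct) = -0.6Δₒ = -6501 cm⁻¹.
Tetrahedral: e⁴ t₂⁵, CFSE = 4(−0.6) + 5(+0.4) = -0.4Δₜ = -0.4 × (4/9) × 10835 = -1926 cm⁻¹.
Subtracting, OSPE = -6501 − (-1926) = -4575 cm⁻¹.

-4575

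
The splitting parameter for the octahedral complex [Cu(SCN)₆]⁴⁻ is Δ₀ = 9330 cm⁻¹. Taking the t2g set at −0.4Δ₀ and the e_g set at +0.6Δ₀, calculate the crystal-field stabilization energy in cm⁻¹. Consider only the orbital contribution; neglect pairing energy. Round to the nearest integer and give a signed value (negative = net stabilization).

-5598

Each SCN⁻ contributes -1; 6 × (-1) = -6. With overall charge -4, Cu is in the +2 oxidation state.
Cu²⁺: group 11, so d-count = 11 − 2 = 9.
For octahedral d⁹ the high- and low-spin configurations coincide.
Configuration: t2g^6 e_g^3.
CFSE(orbital) = 6×(-0.4Δ₀) + 3×(0.6Δ₀) = -0.6Δ₀; with Δ₀ = 9330 cm⁻¹ that is -5598 cm⁻¹.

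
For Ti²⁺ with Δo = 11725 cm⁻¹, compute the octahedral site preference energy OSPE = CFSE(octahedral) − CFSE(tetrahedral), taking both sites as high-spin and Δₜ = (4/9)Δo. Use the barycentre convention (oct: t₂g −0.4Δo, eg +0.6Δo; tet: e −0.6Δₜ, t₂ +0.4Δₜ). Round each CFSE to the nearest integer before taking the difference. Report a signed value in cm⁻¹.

-3127

Ti²⁺: group 4, so d-count = 4 − 2 = 2.
Octahedral (high-spin): t2g^2 e_g^0, CFSE = 2(−0.4) + 0(+0.6) = -0.8Δo = -0.8 × 11725 = -9380 cm⁻¹.
Tetrahedral e^2 t2^0 gives -1.2Δₜ = -1.2 × (4/9) × 11725 = -6253 cm⁻¹.
OSPE = -9380 − (-6253) = -3127 cm⁻¹.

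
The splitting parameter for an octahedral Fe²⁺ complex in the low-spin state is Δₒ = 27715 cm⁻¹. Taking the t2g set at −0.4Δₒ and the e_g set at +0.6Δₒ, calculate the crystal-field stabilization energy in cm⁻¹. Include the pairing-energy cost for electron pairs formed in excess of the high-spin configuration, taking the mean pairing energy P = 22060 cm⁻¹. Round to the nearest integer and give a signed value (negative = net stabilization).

-22396

Fe is in group 8, so Fe²⁺ is d⁶ (8 − 2 = 6).
Configuration: t2g^6 e_g^0.
Orbital CFSE = 6(-0.4) + 0(0.6) = -2.4Δₒ = -2.4 × 27715 = -66516 cm⁻¹.
High-spin d⁶ would be t2g^4 e_g^2 with 1 pair; low-spin has 3, so 2 excess pairs cost +2P = +44120 cm⁻¹.
Combining: -66516 + 44120 = -22396 cm⁻¹.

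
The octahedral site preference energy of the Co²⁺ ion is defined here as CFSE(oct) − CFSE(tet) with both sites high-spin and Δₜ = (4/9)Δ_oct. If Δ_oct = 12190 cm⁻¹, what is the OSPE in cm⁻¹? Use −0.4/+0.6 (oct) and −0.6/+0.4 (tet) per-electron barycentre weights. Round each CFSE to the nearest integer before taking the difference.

Co is in group 9, so Co²⁺ is d⁷ (9 − 2 = 7).
Octahedral high-spin t2g^5 e_g^2: CFSE = -0.8 × 12190 = -9752 cm⁻¹.
Tetrahedral e^4 t2^3 gives -1.2Δₜ = -1.2 × (4/9) × 12190 = -6501 cm⁻¹.
Subtracting, OSPE = -9752 − (-6501) = -3251 cm⁻¹.

-3251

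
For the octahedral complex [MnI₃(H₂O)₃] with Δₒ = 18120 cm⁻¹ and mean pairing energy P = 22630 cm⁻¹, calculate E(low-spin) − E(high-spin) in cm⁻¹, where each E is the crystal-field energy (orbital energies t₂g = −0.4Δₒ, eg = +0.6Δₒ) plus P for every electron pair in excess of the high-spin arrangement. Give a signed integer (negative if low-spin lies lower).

Ligand charges: 3×(-1) from I⁻ and 3×(+0) from H₂O sum to -3; with overall charge +0, Mn is +3.
Mn sits in group 7; removing 3 electrons leaves Mn³⁺ with 7 − 3 = 4 d electrons.
In the high-spin limit (t₂g³ eg¹) the orbital term is -0.6Δₒ = -10872 cm⁻¹, with no excess pairing.
For low-spin the configuration is t₂g⁴ eg⁰: orbital energy -1.6 × 18120 = -28992 cm⁻¹, and 1 additional pair relative to high-spin adds 22630 cm⁻¹, giving -6362 cm⁻¹.
E(LS) − E(HS) = -6362 − (-10872) = 4510 cm⁻¹.

4510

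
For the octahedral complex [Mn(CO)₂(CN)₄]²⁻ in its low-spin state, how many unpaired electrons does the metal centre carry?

1

Ligand charges: 2×(+0) from CO and 4×(-1) from CN⁻ sum to -4; with overall charge -2, Mn is +2.
Group 7 minus oxidation state +2 gives a d⁵ configuration for Mn²⁺.
Configuration: t2g^5 e_g^0, giving 1 unpaired electron.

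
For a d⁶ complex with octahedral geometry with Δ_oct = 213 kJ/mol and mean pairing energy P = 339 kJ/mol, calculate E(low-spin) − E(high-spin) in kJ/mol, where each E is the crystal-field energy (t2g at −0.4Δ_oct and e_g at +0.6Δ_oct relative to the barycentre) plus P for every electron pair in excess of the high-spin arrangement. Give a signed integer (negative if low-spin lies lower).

252

High-spin: t2g^4 e_g^2, CFSE = -0.4Δ_oct = -85 kJ/mol.
Low-spin t2g^6 e_g^0 gives -2.4Δ_oct = -511 kJ/mol, but forming 2 extra pairs costs 2P = 678 kJ/mol, so E(LS) = -511 + 678 = 167 kJ/mol.
The difference is 167 − (-85) = 252 kJ/mol, so high-spin lies lower.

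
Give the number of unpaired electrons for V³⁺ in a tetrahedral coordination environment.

2

V is in group 5, so V³⁺ is d² (5 − 3 = 2).
Tetrahedral splitting is small, so the complex is high-spin.
Configuration: e² t₂⁰, giving 2 unpaired electrons.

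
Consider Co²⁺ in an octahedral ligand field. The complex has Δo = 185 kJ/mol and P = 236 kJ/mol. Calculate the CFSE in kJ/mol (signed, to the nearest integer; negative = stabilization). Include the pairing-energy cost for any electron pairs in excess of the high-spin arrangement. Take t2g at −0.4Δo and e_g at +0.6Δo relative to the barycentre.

-148

Co is in group 9, so Co²⁺ is d⁷ (9 − 2 = 7).
Since Δo = 185 kJ/mol < P = 236 kJ/mol, the complex adopts the high-spin configuration.
Filling d⁷ accordingly: t2g^5 e_g^2.
Orbital CFSE = -0.8Δo = -0.8 × 185 = -148 kJ/mol.
High-spin has no excess pairs, so no pairing correction applies.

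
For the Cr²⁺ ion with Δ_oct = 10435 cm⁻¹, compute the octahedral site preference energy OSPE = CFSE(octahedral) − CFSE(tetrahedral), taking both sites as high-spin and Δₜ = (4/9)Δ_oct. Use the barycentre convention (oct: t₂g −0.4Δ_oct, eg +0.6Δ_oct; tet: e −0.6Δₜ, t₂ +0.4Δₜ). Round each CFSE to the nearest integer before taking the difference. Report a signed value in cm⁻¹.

-4406

Cr²⁺: group 6, so d-count = 6 − 2 = 4.
In an octahedral site d⁴ (HS) is t₂g³ eg¹, giving CFSE(oct) = -0.6Δ_oct = -6261 cm⁻¹.
In a tetrahedral site the filling is e² t₂²: CFSE(tet) = -0.4Δₜ = -0.4 × (4/9)(10435) = -1855 cm⁻¹.
OSPE = -6261 − (-1855) = -4406 cm⁻¹.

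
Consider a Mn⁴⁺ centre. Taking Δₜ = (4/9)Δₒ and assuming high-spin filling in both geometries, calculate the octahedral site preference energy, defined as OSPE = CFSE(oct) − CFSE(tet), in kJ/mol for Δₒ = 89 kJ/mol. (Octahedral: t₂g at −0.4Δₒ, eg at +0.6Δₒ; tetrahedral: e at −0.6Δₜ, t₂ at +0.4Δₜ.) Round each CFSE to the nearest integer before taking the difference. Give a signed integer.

Group 7 minus oxidation state +4 gives a d³ configuration for Mn⁴⁺.
Octahedral (high-spin): t₂g³ eg⁰, CFSE = 3(−0.4) + 0(+0.6) = -1.2Δₒ = -1.2 × 89 = -107 kJ/mol.
Tetrahedral: e² t₂¹, CFSE = 2(−0.6) + 1(+0.4) = -0.8Δₜ = -0.8 × (4/9) × 89 = -32 kJ/mol.
OSPE = -107 − (-32) = -75 kJ/mol.

-75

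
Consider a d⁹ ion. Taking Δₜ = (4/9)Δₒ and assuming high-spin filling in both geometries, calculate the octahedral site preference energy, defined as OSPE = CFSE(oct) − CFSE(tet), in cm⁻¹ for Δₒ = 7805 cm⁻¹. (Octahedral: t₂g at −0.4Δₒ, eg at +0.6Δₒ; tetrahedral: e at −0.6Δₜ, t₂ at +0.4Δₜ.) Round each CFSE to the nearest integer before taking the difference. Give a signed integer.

-3295

Octahedral (high-spin): t₂g⁶ eg³, CFSE = 6(−0.4) + 3(+0.6) = -0.6Δₒ = -0.6 × 7805 = -4683 cm⁻¹.
Tetrahedral e⁴ t₂⁵ gives -0.4Δₜ = -0.4 × (4/9) × 7805 = -1388 cm⁻¹.
OSPE = CFSE(oct) − CFSE(tet) = -4683 − (-1388) = -3295 cm⁻¹.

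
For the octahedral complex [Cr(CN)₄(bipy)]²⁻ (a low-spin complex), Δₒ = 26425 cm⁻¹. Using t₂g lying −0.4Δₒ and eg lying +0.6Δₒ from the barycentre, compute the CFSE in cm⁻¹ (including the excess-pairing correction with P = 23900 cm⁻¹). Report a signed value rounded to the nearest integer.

-18380

Ligand charges: 4×(-1) from CN⁻ and 1×(+0) from bipy sum to -4; with overall charge -2, Cr is +2.
Cr sits in group 6; removing 2 electrons leaves Cr²⁺ with 6 − 2 = 4 d electrons.
The d⁴ electrons fill as t₂g⁴ eg⁰.
The orbital stabilization is -1.6Δₒ = -1.6 × 26425 = -42280 cm⁻¹.
Relative to high-spin t₂g³ eg¹ (0 paired), the low-spin configuration has 1 additional pair, contributing +1 × 23900 = +23900 cm⁻¹.
Net CFSE = -42280 + 23900 = -18380 cm⁻¹.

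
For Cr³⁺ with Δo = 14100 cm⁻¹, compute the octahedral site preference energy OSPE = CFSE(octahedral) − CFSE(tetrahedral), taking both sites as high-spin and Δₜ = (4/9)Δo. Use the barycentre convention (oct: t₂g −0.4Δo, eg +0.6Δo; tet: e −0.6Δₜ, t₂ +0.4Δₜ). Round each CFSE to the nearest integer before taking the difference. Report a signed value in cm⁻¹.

Cr is in group 6, so Cr³⁺ is d³ (6 − 3 = 3).
In an octahedral site d³ (HS) is t₂g³ eg⁰, giving CFSE(oct) = -1.2Δo = -16920 cm⁻¹.
Tetrahedral: e² t₂¹, CFSE = 2(−0.6) + 1(+0.4) = -0.8Δₜ = -0.8 × (4/9) × 14100 = -5013 cm⁻¹.
OSPE = CFSE(oct) − CFSE(tet) = -16920 − (-5013) = -11907 cm⁻¹.

-11907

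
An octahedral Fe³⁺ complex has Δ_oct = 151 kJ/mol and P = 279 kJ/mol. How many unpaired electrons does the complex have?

Fe is in group 8, so Fe³⁺ is d⁵ (8 − 3 = 5).
Here Δ_oct < P (151 < 279), so the high-spin state is favoured.
That gives t₂g³ eg².
Unpaired electrons: 5.

5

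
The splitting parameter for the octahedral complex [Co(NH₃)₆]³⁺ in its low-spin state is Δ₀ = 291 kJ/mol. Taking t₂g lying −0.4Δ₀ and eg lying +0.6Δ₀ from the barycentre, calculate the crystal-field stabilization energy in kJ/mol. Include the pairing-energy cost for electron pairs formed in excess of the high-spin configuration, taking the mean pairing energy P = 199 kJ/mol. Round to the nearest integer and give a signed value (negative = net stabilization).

NH₃ is neutral, so the +3 overall charge sits on Co: oxidation state +3.
Co sits in group 9; removing 3 electrons leaves Co³⁺ with 9 − 3 = 6 d electrons.
Electron filling gives t₂g⁶ eg⁰.
The orbital stabilization is -2.4Δ₀ = -2.4 × 291 = -698 kJ/mol.
Pairing penalty: 3 pairs vs 1 in the high-spin reference → 2 extra × P = 398 kJ/mol.
Net CFSE = -698 + 398 = -300 kJ/mol.

-300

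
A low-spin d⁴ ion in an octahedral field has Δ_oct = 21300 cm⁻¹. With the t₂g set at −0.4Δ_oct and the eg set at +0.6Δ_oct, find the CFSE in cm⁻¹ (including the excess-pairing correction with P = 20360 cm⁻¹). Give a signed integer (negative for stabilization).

-13720

The d⁴ electrons fill as t₂g⁴ eg⁰.
The orbital stabilization is -1.6Δ_oct = -1.6 × 21300 = -34080 cm⁻¹.
Pairing penalty: 1 pair vs 0 in the high-spin reference → 1 extra × P = 20360 cm⁻¹.
Net CFSE = -34080 + 20360 = -13720 cm⁻¹.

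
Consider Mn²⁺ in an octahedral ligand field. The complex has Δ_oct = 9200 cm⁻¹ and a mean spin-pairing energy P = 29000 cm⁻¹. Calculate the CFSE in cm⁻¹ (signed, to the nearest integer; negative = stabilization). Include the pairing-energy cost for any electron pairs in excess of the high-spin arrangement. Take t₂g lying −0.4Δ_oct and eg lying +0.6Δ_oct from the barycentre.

Mn²⁺: group 7, so d-count = 7 − 2 = 5.
Here Δ_oct < P (9200 < 29000), so the high-spin state is favoured.
That gives t₂g³ eg².
Orbital CFSE = 0.0Δ_oct = 0.0 × 9200 = 0 cm⁻¹.
High-spin has no excess pairs, so no pairing correction applies.

0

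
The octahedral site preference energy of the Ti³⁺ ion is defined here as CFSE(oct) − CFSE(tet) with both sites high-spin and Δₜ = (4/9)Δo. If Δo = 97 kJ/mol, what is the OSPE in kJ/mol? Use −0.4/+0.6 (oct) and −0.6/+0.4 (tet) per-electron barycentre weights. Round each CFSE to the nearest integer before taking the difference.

-13

Group 4 minus oxidation state +3 gives a d¹ configuration for Ti³⁺.
Octahedral (high-spin): t₂g¹ eg⁰, CFSE = 1(−0.4) + 0(+0.6) = -0.4Δo = -0.4 × 97 = -39 kJ/mol.
Tetrahedral: e¹ t₂⁰, CFSE = 1(−0.6) + 0(+0.4) = -0.6Δₜ = -0.6 × (4/9) × 97 = -26 kJ/mol.
Subtracting, OSPE = -39 − (-26) = -13 kJ/mol.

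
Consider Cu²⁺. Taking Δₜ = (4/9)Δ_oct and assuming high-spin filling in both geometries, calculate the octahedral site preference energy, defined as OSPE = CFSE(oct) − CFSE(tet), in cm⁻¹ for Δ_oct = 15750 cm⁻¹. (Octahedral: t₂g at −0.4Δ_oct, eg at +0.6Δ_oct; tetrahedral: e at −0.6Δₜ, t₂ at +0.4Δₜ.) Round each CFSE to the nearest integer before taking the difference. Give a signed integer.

-6650

Group 11 minus oxidation state +2 gives a d⁹ configuration for Cu²⁺.
Octahedral (high-spin): t₂g⁶ eg³, CFSE = 6(−0.4) + 3(+0.6) = -0.6Δ_oct = -0.6 × 15750 = -9450 cm⁻¹.
Tetrahedral: e⁴ t₂⁵, CFSE = 4(−0.6) + 5(+0.4) = -0.4Δₜ = -0.4 × (4/9) × 15750 = -2800 cm⁻¹.
OSPE = -9450 − (-2800) = -6650 cm⁻¹.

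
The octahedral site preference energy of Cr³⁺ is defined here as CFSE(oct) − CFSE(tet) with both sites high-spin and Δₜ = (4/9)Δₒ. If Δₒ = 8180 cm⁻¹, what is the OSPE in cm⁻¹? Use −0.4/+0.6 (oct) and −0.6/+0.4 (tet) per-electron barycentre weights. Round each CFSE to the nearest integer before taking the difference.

Cr³⁺: group 6, so d-count = 6 − 3 = 3.
Octahedral (high-spin): t2g^3 e_g^0, CFSE = 3(−0.4) + 0(+0.6) = -1.2Δₒ = -1.2 × 8180 = -9816 cm⁻¹.
In a tetrahedral site the filling is e^2 t2^1: CFSE(tet) = -0.8Δₜ = -0.8 × (4/9)(8180) = -2908 cm⁻¹.
OSPE = CFSE(oct) − CFSE(tet) = -9816 − (-2908) = -6908 cm⁻¹.

-6908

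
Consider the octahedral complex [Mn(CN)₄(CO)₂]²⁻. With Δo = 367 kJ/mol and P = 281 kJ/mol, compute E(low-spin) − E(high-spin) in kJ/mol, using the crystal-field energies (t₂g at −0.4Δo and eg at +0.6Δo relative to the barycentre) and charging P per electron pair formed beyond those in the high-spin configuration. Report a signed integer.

Ligand charges: 4×(-1) from CN⁻ and 2×(+0) from CO sum to -4; with overall charge -2, Mn is +2.
Mn sits in group 7; removing 2 electrons leaves Mn²⁺ with 7 − 2 = 5 d electrons.
High-spin d⁵ fills as t₂g³ eg² with CFSE 3(−0.4) + 2(+0.6) = 0.0Δo = 0 kJ/mol.
For low-spin the configuration is t₂g⁵ eg⁰: orbital energy -2.0 × 367 = -734 kJ/mol, and 2 additional pairs relative to high-spin add 562 kJ/mol, giving -172 kJ/mol.
Thus E(LS) − E(HS) = -172 kJ/mol.

-172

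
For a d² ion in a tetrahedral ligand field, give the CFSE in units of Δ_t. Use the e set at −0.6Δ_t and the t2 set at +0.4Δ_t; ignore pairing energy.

-1.2 Δ_t

Tetrahedral splitting is small, so the complex is high-spin.
Configuration: e^2 t2^0.
CFSE = 2(-0.6Δ_t) + 0(0.4Δ_t) = -1.2Δ_t + 0.0Δ_t = -1.2Δ_t.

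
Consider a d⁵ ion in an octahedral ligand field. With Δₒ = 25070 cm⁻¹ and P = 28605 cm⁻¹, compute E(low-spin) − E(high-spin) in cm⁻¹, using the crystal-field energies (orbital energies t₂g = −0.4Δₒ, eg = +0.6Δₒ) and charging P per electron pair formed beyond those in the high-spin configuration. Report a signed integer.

7070

High-spin: t₂g³ eg², CFSE = 0.0Δₒ = 0 cm⁻¹.
Low-spin: t₂g⁵ eg⁰, orbital CFSE = -2.0Δₒ = -50140 cm⁻¹; plus 2 excess pairs × P = +57210 cm⁻¹; total 7070 cm⁻¹.
The difference is 7070 − (0) = 7070 cm⁻¹, so high-spin lies lower.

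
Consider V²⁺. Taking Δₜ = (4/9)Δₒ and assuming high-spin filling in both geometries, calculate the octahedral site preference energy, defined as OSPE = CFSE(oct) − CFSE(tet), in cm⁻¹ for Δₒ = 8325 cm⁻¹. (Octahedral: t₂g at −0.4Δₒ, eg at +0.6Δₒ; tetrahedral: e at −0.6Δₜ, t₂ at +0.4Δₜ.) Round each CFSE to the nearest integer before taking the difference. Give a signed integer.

V²⁺: group 5, so d-count = 5 − 2 = 3.
Octahedral (high-spin): t₂g³ eg⁰, CFSE = 3(−0.4) + 0(+0.6) = -1.2Δₒ = -1.2 × 8325 = -9990 cm⁻¹.
Tetrahedral e² t₂¹ gives -0.8Δₜ = -0.8 × (4/9) × 8325 = -2960 cm⁻¹.
Subtracting, OSPE = -9990 − (-2960) = -7030 cm⁻¹.

-7030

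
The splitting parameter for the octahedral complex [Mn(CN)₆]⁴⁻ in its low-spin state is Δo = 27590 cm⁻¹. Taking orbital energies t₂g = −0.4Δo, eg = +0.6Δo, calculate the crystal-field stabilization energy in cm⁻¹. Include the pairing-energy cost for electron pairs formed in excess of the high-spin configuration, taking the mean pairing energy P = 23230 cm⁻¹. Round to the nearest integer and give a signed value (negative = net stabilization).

Each CN⁻ contributes -1; 6 × (-1) = -6. With overall charge -4, Mn is in the +2 oxidation state.
Mn is in group 7, so Mn²⁺ is d⁵ (7 − 2 = 5).
Configuration: t₂g⁵ eg⁰.
The orbital stabilization is -2.0Δo = -2.0 × 27590 = -55180 cm⁻¹.
Pairing penalty: 2 pairs vs 0 in the high-spin reference → 2 extra × P = 46460 cm⁻¹.
Combining: -55180 + 46460 = -8720 cm⁻¹.

-8720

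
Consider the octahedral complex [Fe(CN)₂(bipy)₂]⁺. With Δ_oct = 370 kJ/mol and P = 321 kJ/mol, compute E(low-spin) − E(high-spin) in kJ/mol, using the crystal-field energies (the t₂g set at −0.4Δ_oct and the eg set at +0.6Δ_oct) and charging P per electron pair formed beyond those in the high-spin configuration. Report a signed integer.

-98

Ligand charges: 2×(-1) from CN⁻ and 2×(+0) from bipy sum to -2; with overall charge +1, Fe is +3.
Group 8 minus oxidation state +3 gives a d⁵ configuration for Fe³⁺.
In the high-spin limit (t₂g³ eg²) the orbital term is 0.0Δ_oct = 0 kJ/mol, with no excess pairing.
Low-spin: t₂g⁵ eg⁰, orbital CFSE = -2.0Δ_oct = -740 kJ/mol; plus 2 excess pairs × P = +642 kJ/mol; total -98 kJ/mol.
The difference is -98 − (0) = -98 kJ/mol, so low-spin lies lower.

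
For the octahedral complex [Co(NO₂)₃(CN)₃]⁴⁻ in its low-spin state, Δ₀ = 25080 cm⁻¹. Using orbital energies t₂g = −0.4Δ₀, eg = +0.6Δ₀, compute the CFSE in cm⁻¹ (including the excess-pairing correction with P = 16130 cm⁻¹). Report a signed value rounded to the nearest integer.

Ligand charges: 3×(-1) from NO₂⁻ and 3×(-1) from CN⁻ sum to -6; with overall charge -4, Co is +2.
Co is in group 9, so Co²⁺ is d⁷ (9 − 2 = 7).
Electron filling gives t₂g⁶ eg¹.
Orbital CFSE = 6(-0.4) + 1(0.6) = -1.8Δ₀ = -1.8 × 25080 = -45144 cm⁻¹.
Relative to high-spin t₂g⁵ eg² (2 paired), the low-spin configuration has 1 additional pair, contributing +1 × 16130 = +16130 cm⁻¹.
Combining: -45144 + 16130 = -29014 cm⁻¹.

-29014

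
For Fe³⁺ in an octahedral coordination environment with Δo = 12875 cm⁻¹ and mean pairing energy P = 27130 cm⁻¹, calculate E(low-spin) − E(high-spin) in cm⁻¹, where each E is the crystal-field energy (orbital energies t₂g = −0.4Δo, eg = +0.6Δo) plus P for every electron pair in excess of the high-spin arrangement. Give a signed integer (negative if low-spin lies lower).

Group 8 minus oxidation state +3 gives a d⁵ configuration for Fe³⁺.
In the high-spin limit (t₂g³ eg²) the orbital term is 0.0Δo = 0 cm⁻¹, with no excess pairing.
For low-spin the configuration is t₂g⁵ eg⁰: orbital energy -2.0 × 12875 = -25750 cm⁻¹, and 2 additional pairs relative to high-spin add 54260 cm⁻¹, giving 28510 cm⁻¹.
The difference is 28510 − (0) = 28510 cm⁻¹, so high-spin lies lower.

28510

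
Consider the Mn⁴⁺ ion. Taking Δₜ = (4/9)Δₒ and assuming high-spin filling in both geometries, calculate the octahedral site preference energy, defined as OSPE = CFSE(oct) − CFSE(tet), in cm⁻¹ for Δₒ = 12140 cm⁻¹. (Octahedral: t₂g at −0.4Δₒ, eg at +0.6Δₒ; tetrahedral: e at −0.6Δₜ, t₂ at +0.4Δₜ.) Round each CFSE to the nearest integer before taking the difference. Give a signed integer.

Mn sits in group 7; removing 4 electrons leaves Mn⁴⁺ with 7 − 4 = 3 d electrons.
Octahedral high-spin t₂g³ eg⁰: CFSE = -1.2 × 12140 = -14568 cm⁻¹.
Tetrahedral e² t₂¹ gives -0.8Δₜ = -0.8 × (4/9) × 12140 = -4316 cm⁻¹.
OSPE = -14568 − (-4316) = -10252 cm⁻¹.

-10252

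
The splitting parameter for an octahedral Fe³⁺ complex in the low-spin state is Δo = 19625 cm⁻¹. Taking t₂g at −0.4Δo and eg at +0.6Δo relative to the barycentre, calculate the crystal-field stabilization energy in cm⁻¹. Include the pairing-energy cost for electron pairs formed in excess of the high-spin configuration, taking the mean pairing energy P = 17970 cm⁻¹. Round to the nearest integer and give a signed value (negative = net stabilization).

-3310

Fe³⁺: group 8, so d-count = 8 − 3 = 5.
Configuration: t₂g⁵ eg⁰.
The orbital stabilization is -2.0Δo = -2.0 × 19625 = -39250 cm⁻¹.
Pairing penalty: 2 pairs vs 0 in the high-spin reference → 2 extra × P = 35940 cm⁻¹.
Combining: -39250 + 35940 = -3310 cm⁻¹.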